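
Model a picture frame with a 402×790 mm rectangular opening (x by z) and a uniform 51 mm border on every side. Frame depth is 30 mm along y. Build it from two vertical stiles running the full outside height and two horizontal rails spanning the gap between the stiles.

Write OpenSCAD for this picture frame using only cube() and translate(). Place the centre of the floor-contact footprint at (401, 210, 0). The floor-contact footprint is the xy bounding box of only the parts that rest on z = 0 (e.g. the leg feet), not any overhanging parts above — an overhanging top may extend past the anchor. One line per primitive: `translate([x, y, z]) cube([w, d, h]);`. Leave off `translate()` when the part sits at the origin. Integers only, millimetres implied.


translate([149, 195, 0]) cube([51, 30, 892]);
translate([602, 195, 0]) cube([51, 30, 892]);
translate([200, 195, 0]) cube([402, 30, 51]);
translate([200, 195, 841]) cube([402, 30, 51]);


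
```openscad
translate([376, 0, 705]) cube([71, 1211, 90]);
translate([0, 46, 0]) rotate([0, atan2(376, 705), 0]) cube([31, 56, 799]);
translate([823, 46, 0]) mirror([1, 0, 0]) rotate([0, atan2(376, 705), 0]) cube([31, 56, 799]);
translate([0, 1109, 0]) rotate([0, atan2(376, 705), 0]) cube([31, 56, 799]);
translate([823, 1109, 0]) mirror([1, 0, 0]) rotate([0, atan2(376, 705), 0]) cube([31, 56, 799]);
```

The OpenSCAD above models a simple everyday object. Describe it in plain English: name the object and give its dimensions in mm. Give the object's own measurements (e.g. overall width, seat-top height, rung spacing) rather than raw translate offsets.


A sawhorse. A 71×1211×90 mm beam (x, y, z) sits on two A-frame leg pairs. Each pair is two raked legs of 31×56 mm section (56 mm along y) splaying symmetrically in x. Each leg rises 705 mm vertically over 376 mm of horizontal reach and is 799 mm long along its own axis. Every leg's outer bottom edge rests on the floor and its outer top edge meets a bottom edge of the beam — the left legs (tilting toward +x) meet the beam's −x bottom edge, the right legs (their mirror images, tilting toward −x) meet its +x bottom edge — so the leg tops tuck under the beam, the beam's underside is 705 mm above the floor, and the feet are 823 mm apart outside-to-outside with the beam centred between them. The two leg pairs are set in 46 mm from either end of the beam.


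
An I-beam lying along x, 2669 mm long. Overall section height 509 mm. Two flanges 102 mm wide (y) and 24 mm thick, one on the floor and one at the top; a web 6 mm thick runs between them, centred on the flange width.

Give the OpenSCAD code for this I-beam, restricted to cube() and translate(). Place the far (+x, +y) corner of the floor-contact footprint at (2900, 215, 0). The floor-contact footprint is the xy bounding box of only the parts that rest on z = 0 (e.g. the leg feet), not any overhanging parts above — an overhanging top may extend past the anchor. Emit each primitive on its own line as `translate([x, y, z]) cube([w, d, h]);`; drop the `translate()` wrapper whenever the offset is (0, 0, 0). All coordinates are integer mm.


translate([231, 113, 0]) cube([2669, 102, 24]);
translate([231, 161, 24]) cube([2669, 6, 461]);
translate([231, 113, 485]) cube([2669, 102, 24]);


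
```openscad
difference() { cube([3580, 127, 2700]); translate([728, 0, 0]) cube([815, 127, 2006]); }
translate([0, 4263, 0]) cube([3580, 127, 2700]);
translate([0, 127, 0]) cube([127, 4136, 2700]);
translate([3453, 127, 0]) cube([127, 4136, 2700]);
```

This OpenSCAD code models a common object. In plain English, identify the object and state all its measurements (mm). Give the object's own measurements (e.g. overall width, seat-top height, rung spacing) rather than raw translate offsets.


A single room: four walls, each 2700 mm tall and 127 mm thick, enclosing an outside footprint 3580×4390 mm (x × y), no floor or roof. The front and back walls (−y and +y sides) run the full x-width; the side walls fit between their inner faces. A door opening 815 mm wide and 2006 mm tall is cut through the front wall from the floor up, its −x edge 728 mm from the wall's −x end.


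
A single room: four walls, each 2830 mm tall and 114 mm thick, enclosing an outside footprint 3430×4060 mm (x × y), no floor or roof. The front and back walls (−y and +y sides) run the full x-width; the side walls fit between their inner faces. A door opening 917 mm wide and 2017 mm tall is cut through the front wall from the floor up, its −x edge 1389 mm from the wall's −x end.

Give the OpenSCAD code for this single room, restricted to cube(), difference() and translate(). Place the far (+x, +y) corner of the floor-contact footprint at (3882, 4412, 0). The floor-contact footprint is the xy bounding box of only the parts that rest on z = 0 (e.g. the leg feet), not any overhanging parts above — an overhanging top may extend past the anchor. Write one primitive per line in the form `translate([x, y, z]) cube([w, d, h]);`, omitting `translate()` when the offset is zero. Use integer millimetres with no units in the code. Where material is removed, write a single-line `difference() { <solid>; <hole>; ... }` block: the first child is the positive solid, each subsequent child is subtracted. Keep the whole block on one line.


difference() { translate([452, 352, 0]) cube([3430, 114, 2830]); translate([1841, 352, 0]) cube([917, 114, 2017]); }
translate([452, 4298, 0]) cube([3430, 114, 2830]);
translate([452, 466, 0]) cube([114, 3832, 2830]);
translate([3768, 466, 0]) cube([114, 3832, 2830]);


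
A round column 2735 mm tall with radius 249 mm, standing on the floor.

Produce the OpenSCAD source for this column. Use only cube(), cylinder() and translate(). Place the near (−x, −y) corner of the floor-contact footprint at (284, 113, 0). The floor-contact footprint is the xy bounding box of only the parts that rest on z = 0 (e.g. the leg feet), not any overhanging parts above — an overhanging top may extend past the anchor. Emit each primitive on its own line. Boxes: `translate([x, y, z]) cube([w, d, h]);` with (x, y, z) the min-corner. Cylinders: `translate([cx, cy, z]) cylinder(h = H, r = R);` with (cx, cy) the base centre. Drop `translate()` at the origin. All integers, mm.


translate([533, 362, 0]) cylinder(h = 2735, r = 249);


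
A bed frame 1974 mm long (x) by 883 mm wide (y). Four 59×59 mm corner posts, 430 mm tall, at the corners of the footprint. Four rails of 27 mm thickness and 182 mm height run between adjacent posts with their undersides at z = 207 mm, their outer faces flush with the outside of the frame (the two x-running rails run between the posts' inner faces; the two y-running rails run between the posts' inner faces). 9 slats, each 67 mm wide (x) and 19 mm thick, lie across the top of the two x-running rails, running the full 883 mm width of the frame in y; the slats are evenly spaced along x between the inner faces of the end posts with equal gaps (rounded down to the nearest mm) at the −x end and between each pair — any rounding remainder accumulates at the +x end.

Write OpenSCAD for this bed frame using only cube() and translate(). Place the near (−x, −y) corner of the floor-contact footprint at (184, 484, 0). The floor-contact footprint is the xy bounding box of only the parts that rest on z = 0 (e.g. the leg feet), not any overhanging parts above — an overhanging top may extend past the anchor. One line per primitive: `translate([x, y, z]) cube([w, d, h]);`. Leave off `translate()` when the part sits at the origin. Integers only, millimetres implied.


// slat z = rail_z + rail_h = 207 + 182 = 389
// slat gap = ⌊(1856 − 9·67) / 10⌋ = 125
translate([184, 484, 0]) cube([59, 59, 430]);
translate([184, 1308, 0]) cube([59, 59, 430]);
translate([2099, 484, 0]) cube([59, 59, 430]);
translate([2099, 1308, 0]) cube([59, 59, 430]);
translate([243, 484, 207]) cube([1856, 27, 182]);
translate([243, 1340, 207]) cube([1856, 27, 182]);
translate([184, 543, 207]) cube([27, 765, 182]);
translate([2131, 543, 207]) cube([27, 765, 182]);
translate([368, 484, 389]) cube([67, 883, 19]);
translate([560, 484, 389]) cube([67, 883, 19]);
translate([752, 484, 389]) cube([67, 883, 19]);
translate([944, 484, 389]) cube([67, 883, 19]);
translate([1136, 484, 389]) cube([67, 883, 19]);
translate([1328, 484, 389]) cube([67, 883, 19]);
translate([1520, 484, 389]) cube([67, 883, 19]);
translate([1712, 484, 389]) cube([67, 883, 19]);
translate([1904, 484, 389]) cube([67, 883, 19]);


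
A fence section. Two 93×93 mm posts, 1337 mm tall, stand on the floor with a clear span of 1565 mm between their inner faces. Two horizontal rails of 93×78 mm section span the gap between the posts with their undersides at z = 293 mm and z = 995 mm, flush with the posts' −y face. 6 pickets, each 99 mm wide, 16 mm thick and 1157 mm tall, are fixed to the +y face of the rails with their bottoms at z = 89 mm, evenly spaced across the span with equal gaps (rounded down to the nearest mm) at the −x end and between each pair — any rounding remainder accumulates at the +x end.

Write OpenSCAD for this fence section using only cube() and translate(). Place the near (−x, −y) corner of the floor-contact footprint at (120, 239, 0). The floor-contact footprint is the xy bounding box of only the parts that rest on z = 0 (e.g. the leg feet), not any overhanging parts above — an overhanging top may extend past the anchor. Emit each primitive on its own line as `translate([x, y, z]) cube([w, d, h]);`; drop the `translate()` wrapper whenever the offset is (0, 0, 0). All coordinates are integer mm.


translate([120, 239, 0]) cube([93, 93, 1337]);
translate([1778, 239, 0]) cube([93, 93, 1337]);
translate([213, 239, 293]) cube([1565, 93, 78]);
translate([213, 239, 995]) cube([1565, 93, 78]);
translate([351, 332, 89]) cube([99, 16, 1157]);
translate([588, 332, 89]) cube([99, 16, 1157]);
translate([825, 332, 89]) cube([99, 16, 1157]);
translate([1062, 332, 89]) cube([99, 16, 1157]);
translate([1299, 332, 89]) cube([99, 16, 1157]);
translate([1536, 332, 89]) cube([99, 16, 1157]);


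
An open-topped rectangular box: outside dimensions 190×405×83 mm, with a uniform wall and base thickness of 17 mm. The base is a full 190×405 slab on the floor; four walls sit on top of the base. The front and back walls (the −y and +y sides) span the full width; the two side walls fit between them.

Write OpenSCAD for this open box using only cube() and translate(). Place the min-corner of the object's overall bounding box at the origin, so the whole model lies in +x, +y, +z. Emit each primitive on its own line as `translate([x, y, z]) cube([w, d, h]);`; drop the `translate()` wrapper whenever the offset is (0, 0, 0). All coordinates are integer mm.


cube([190, 405, 17]);
translate([0, 0, 17]) cube([190, 17, 66]);
translate([0, 388, 17]) cube([190, 17, 66]);
translate([0, 17, 17]) cube([17, 371, 66]);
translate([173, 17, 17]) cube([17, 371, 66]);


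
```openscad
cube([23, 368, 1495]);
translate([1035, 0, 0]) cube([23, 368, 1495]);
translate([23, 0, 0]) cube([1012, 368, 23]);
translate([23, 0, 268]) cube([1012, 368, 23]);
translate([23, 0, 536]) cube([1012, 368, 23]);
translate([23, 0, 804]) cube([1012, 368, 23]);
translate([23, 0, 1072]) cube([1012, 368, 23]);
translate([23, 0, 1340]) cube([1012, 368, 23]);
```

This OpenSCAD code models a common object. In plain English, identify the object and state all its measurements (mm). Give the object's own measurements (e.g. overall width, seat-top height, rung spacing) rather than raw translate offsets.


An open bookshelf. Two side panels, each 23 mm thick, 368 mm deep and 1495 mm tall, stand 1058 mm apart (outside-to-outside). Between them sit 6 shelves, each 23 mm thick and 368 mm deep, spanning the full gap between the sides. The bottom shelf rests on the floor (its underside at z = 0) and the clear gap between one shelf's top and the next shelf's underside is 245 mm.


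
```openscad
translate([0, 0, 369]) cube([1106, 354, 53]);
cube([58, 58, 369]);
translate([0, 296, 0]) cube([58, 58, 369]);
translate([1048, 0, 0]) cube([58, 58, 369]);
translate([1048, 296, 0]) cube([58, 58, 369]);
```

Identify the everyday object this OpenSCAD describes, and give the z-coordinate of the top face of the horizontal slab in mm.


A bench. The seat-top height is 422 mm.

A long slab on four corner posts — a bench. The slab sits at z = 369 with thickness 53, so the top is 369 + 53 = 422 mm.


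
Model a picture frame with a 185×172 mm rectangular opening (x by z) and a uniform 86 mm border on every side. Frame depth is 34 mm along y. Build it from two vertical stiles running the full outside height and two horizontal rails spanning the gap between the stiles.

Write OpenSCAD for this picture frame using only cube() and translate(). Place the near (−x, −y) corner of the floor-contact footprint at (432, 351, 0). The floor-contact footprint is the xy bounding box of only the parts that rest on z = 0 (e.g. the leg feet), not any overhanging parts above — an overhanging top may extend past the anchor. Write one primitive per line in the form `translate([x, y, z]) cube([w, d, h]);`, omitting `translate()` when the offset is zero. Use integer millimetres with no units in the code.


translate([432, 351, 0]) cube([86, 34, 344]);
translate([703, 351, 0]) cube([86, 34, 344]);
translate([518, 351, 0]) cube([185, 34, 86]);
translate([518, 351, 258]) cube([185, 34, 86]);


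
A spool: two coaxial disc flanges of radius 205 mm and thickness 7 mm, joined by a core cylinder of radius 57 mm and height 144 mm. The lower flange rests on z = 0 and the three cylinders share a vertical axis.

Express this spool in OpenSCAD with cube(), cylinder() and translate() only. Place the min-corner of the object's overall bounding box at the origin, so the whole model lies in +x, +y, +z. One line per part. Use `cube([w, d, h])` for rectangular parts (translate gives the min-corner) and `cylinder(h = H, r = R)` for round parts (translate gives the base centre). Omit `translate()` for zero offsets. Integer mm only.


translate([205, 205, 0]) cylinder(h = 7, r = 205);
translate([205, 205, 7]) cylinder(h = 144, r = 57);
translate([205, 205, 151]) cylinder(h = 7, r = 205);


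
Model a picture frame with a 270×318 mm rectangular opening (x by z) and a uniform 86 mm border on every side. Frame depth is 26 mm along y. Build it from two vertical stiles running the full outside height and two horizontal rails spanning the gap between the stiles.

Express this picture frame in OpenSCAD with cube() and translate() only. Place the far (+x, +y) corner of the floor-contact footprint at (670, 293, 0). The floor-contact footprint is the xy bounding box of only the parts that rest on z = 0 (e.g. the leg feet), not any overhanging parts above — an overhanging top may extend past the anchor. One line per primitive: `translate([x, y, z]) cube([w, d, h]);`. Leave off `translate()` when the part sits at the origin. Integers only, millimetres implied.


translate([228, 267, 0]) cube([86, 26, 490]);
translate([584, 267, 0]) cube([86, 26, 490]);
translate([314, 267, 0]) cube([270, 26, 86]);
translate([314, 267, 404]) cube([270, 26, 86]);


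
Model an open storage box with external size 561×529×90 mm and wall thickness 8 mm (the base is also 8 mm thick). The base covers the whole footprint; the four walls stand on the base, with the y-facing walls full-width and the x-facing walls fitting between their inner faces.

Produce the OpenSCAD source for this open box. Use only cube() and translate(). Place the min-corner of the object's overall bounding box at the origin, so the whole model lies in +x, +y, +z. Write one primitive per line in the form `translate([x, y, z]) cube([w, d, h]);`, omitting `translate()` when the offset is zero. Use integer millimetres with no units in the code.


cube([561, 529, 8]);
translate([0, 0, 8]) cube([561, 8, 82]);
translate([0, 521, 8]) cube([561, 8, 82]);
translate([0, 8, 8]) cube([8, 513, 82]);
translate([553, 8, 8]) cube([8, 513, 82]);


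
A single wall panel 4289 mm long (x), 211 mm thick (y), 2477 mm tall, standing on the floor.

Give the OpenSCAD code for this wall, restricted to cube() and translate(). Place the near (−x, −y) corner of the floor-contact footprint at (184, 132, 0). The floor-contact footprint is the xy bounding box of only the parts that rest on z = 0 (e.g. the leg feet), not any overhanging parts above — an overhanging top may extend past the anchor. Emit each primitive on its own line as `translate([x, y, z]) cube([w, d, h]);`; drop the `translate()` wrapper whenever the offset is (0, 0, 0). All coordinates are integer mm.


translate([184, 132, 0]) cube([4289, 211, 2477]);


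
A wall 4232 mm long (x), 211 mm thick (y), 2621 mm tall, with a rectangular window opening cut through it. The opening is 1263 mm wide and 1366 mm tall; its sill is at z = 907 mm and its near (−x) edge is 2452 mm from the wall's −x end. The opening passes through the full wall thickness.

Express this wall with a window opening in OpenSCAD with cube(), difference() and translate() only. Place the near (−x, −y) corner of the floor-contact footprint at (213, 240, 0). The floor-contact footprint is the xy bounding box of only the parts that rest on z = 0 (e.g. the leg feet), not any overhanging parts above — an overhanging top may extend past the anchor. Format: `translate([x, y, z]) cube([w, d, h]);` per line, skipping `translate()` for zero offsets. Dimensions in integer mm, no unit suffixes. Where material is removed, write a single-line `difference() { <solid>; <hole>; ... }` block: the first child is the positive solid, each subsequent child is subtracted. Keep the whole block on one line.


difference() { translate([213, 240, 0]) cube([4232, 211, 2621]); translate([2665, 240, 907]) cube([1263, 211, 1366]); }


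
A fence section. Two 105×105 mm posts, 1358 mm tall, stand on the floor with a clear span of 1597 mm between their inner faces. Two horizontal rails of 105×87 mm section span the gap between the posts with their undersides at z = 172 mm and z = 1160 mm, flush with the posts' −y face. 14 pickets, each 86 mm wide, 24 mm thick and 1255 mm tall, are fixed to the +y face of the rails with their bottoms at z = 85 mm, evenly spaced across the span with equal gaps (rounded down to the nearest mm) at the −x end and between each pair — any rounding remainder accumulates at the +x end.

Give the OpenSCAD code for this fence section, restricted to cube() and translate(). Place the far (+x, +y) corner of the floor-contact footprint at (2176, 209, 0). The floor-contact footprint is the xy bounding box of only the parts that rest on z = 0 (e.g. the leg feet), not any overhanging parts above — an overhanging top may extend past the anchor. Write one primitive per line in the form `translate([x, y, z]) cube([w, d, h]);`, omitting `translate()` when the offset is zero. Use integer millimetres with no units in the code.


translate([369, 104, 0]) cube([105, 105, 1358]);
translate([2071, 104, 0]) cube([105, 105, 1358]);
translate([474, 104, 172]) cube([1597, 105, 87]);
translate([474, 104, 1160]) cube([1597, 105, 87]);
translate([500, 209, 85]) cube([86, 24, 1255]);
translate([612, 209, 85]) cube([86, 24, 1255]);
translate([724, 209, 85]) cube([86, 24, 1255]);
translate([836, 209, 85]) cube([86, 24, 1255]);
translate([948, 209, 85]) cube([86, 24, 1255]);
translate([1060, 209, 85]) cube([86, 24, 1255]);
translate([1172, 209, 85]) cube([86, 24, 1255]);
translate([1284, 209, 85]) cube([86, 24, 1255]);
translate([1396, 209, 85]) cube([86, 24, 1255]);
translate([1508, 209, 85]) cube([86, 24, 1255]);
translate([1620, 209, 85]) cube([86, 24, 1255]);
translate([1732, 209, 85]) cube([86, 24, 1255]);
translate([1844, 209, 85]) cube([86, 24, 1255]);
translate([1956, 209, 85]) cube([86, 24, 1255]);


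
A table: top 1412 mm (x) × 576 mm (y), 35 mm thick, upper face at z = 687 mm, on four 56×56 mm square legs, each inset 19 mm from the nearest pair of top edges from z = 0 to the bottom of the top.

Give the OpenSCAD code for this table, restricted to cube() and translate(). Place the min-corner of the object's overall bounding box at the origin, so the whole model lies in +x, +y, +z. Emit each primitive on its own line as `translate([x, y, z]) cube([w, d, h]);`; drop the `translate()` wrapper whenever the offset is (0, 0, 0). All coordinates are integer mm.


translate([0, 0, 652]) cube([1412, 576, 35]);
translate([19, 19, 0]) cube([56, 56, 652]);
translate([1337, 19, 0]) cube([56, 56, 652]);
translate([19, 501, 0]) cube([56, 56, 652]);
translate([1337, 501, 0]) cube([56, 56, 652]);


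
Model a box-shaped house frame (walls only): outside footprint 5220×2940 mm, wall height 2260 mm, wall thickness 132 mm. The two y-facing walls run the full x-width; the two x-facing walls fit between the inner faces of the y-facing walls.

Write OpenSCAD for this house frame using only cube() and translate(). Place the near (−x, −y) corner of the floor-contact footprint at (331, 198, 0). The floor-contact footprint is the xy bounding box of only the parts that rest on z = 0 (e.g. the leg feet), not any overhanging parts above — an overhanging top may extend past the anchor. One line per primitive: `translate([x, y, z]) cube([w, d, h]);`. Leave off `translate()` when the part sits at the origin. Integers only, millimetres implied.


translate([331, 198, 0]) cube([5220, 132, 2260]);
translate([331, 3006, 0]) cube([5220, 132, 2260]);
translate([331, 330, 0]) cube([132, 2676, 2260]);
translate([5419, 330, 0]) cube([132, 2676, 2260]);


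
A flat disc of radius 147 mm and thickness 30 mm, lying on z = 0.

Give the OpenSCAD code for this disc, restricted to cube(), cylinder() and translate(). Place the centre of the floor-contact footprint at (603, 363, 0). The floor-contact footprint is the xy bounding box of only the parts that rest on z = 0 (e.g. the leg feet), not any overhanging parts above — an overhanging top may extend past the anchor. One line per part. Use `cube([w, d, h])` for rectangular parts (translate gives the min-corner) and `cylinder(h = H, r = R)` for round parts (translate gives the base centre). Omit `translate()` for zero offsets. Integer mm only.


translate([603, 363, 0]) cylinder(h = 30, r = 147);


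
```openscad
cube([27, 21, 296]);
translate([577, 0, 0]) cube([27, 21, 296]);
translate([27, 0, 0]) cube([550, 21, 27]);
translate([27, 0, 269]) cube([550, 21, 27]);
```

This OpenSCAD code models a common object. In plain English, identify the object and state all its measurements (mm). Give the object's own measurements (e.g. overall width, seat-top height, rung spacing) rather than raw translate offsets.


A rectangular picture frame lying in the x–z plane (depth along y). The opening is 550 mm wide (x) by 242 mm tall (z), surrounded by a border 27 mm wide on all four sides. The frame is 21 mm deep and is made of two full-height vertical stiles with two horizontal rails fitted between them.


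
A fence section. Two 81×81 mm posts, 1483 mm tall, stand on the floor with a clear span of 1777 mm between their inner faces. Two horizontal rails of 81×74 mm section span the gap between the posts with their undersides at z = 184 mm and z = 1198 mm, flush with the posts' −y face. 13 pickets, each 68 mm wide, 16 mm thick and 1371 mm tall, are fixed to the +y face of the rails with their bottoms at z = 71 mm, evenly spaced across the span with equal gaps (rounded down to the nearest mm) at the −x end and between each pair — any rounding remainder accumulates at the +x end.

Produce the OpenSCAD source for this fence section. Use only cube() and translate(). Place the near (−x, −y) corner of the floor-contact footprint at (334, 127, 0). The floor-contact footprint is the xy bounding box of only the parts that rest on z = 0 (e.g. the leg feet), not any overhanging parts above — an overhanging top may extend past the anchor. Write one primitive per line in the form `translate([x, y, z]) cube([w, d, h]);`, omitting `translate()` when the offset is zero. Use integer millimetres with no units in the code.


translate([334, 127, 0]) cube([81, 81, 1483]);
translate([2192, 127, 0]) cube([81, 81, 1483]);
translate([415, 127, 184]) cube([1777, 81, 74]);
translate([415, 127, 1198]) cube([1777, 81, 74]);
translate([478, 208, 71]) cube([68, 16, 1371]);
translate([609, 208, 71]) cube([68, 16, 1371]);
translate([740, 208, 71]) cube([68, 16, 1371]);
translate([871, 208, 71]) cube([68, 16, 1371]);
translate([1002, 208, 71]) cube([68, 16, 1371]);
translate([1133, 208, 71]) cube([68, 16, 1371]);
translate([1264, 208, 71]) cube([68, 16, 1371]);
translate([1395, 208, 71]) cube([68, 16, 1371]);
translate([1526, 208, 71]) cube([68, 16, 1371]);
translate([1657, 208, 71]) cube([68, 16, 1371]);
translate([1788, 208, 71]) cube([68, 16, 1371]);
translate([1919, 208, 71]) cube([68, 16, 1371]);
translate([2050, 208, 71]) cube([68, 16, 1371]);


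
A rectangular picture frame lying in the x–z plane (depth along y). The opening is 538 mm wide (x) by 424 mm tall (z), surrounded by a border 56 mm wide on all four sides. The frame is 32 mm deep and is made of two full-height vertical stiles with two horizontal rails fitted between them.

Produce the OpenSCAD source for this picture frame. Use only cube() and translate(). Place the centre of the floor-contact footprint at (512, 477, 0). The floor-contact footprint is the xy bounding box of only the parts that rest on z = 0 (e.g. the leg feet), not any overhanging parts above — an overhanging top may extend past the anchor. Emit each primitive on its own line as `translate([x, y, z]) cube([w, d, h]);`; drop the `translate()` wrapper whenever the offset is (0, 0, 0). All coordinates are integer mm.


translate([187, 461, 0]) cube([56, 32, 536]);
translate([781, 461, 0]) cube([56, 32, 536]);
translate([243, 461, 0]) cube([538, 32, 56]);
translate([243, 461, 480]) cube([538, 32, 56]);


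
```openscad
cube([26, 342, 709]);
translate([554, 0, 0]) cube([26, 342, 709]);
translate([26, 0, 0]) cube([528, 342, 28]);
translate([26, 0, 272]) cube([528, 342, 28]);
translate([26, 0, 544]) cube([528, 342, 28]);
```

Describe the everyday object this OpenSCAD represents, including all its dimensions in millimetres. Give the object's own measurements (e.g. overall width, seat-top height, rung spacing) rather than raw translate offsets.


An open bookshelf. Two side panels, each 26 mm thick, 342 mm deep and 709 mm tall, stand 580 mm apart (outside-to-outside). Between them sit 3 shelves, each 28 mm thick and 342 mm deep, spanning the full gap between the sides. The bottom shelf rests on the floor (its underside at z = 0) and the clear gap between one shelf's top and the next shelf's underside is 244 mm.


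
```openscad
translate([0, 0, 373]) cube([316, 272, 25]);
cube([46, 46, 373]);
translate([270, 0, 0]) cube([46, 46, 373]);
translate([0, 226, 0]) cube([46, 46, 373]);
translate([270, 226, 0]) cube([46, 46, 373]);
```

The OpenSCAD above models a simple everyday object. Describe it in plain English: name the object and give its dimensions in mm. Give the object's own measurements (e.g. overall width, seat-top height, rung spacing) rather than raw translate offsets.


A simple wooden stool: a rectangular seat 316 mm (x) by 272 mm (y), 25 mm thick, top face at z = 398 mm, on four square legs, each 46×46 mm in cross-section. The legs rest on z = 0, each flush with a corner of the seat.


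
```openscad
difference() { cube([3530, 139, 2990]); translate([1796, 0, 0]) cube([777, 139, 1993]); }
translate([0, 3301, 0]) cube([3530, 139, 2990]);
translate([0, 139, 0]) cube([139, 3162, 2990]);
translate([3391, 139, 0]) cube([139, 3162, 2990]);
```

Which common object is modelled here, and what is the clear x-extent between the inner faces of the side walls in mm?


A single room. The interior width is 3252 mm.

Four walls enclosing a rectangle with a door in the front wall — a room. Outside width 3530 minus two 139 mm walls gives 3252 mm.


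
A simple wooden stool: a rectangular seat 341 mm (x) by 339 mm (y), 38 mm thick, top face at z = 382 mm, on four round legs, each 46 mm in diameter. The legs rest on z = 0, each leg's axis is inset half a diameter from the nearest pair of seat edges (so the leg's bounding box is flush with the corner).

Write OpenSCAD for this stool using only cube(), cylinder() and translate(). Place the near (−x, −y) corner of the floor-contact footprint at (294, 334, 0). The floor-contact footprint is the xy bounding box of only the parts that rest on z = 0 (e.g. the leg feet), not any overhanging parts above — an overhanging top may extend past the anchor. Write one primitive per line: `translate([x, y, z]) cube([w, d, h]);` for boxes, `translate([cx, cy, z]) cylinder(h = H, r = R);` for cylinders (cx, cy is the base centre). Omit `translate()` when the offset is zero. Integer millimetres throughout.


translate([294, 334, 344]) cube([341, 339, 38]);
translate([317, 357, 0]) cylinder(h = 344, r = 23);
translate([612, 357, 0]) cylinder(h = 344, r = 23);
translate([317, 650, 0]) cylinder(h = 344, r = 23);
translate([612, 650, 0]) cylinder(h = 344, r = 23);


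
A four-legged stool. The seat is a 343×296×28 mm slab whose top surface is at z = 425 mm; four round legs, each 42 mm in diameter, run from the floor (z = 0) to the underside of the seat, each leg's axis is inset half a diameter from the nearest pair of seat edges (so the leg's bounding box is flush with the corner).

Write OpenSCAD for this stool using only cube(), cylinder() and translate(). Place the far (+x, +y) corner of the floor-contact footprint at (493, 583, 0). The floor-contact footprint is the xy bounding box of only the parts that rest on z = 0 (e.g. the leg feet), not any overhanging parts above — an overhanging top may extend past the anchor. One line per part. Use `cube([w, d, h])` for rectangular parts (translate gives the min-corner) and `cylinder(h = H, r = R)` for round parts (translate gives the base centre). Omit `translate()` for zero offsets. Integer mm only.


// leg_h = 425 - 28 = 397
translate([150, 287, 397]) cube([343, 296, 28]);
translate([171, 308, 0]) cylinder(h = 397, r = 21);
translate([472, 308, 0]) cylinder(h = 397, r = 21);
translate([171, 562, 0]) cylinder(h = 397, r = 21);
translate([472, 562, 0]) cylinder(h = 397, r = 21);


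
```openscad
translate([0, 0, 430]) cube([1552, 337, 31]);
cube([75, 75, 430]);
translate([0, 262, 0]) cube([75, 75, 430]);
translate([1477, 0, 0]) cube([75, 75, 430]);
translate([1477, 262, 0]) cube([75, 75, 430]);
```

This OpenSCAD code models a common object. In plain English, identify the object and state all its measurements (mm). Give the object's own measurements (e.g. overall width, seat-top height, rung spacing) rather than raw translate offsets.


A long wooden bench with a 1552 mm (x) × 337 mm (y) seat, 31 mm thick, its top surface 461 mm above the floor. Four 75 mm square legs at the seat corners, flush with the edges, run from z = 0 to the seat underside.


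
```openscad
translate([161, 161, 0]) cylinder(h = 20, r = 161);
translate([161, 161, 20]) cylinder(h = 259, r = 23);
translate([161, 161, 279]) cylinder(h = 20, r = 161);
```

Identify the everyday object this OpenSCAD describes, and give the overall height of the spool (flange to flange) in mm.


A spool. The overall height is 299 mm.

Three coaxial cylinders, large–small–large — a spool. Two 20 mm flanges and a 259 mm core give 20 + 259 + 20 = 299 mm.


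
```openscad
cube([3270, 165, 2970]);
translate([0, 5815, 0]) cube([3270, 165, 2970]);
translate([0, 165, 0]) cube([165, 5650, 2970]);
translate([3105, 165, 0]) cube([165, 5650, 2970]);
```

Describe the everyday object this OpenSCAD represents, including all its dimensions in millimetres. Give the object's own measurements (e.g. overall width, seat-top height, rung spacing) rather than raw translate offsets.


The wall frame of a small rectangular building: four walls, each 2970 mm tall and 165 mm thick, enclosing a footprint 3270 mm (x) by 5980 mm (y) outside-to-outside, with no floor or roof. The front and back walls (the −y and +y sides) span the full width; the two side walls fit between them.


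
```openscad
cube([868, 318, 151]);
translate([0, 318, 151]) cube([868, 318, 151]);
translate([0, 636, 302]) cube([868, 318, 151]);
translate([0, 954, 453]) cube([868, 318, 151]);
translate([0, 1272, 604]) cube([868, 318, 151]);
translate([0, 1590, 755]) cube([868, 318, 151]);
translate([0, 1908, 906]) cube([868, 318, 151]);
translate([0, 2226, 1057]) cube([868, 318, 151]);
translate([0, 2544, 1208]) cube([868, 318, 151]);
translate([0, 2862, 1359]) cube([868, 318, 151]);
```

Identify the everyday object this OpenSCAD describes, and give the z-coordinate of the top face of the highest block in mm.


A staircase. The total rise is 1510 mm.

10 identical blocks, each offset up and back from the previous — a staircase. Each step is 151 mm tall and there are 10 of them, so the total rise is 10 × 151 = 1510 mm.


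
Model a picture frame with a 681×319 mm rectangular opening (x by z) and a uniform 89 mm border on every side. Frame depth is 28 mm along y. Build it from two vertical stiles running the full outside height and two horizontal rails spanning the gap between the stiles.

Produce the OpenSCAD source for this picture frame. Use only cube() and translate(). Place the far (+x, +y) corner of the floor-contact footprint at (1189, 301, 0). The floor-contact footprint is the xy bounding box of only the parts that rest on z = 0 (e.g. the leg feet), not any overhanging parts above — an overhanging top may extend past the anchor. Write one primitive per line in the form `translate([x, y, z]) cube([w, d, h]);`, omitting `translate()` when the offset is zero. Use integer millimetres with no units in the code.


translate([330, 273, 0]) cube([89, 28, 497]);
translate([1100, 273, 0]) cube([89, 28, 497]);
translate([419, 273, 0]) cube([681, 28, 89]);
translate([419, 273, 408]) cube([681, 28, 89]);


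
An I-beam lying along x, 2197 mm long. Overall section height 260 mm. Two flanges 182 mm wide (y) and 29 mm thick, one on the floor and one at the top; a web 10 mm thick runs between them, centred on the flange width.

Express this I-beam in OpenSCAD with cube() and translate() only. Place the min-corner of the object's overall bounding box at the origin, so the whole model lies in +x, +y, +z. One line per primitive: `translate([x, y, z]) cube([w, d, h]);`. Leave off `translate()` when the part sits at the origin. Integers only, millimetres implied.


cube([2197, 182, 29]);
translate([0, 86, 29]) cube([2197, 10, 202]);
translate([0, 0, 231]) cube([2197, 182, 29]);


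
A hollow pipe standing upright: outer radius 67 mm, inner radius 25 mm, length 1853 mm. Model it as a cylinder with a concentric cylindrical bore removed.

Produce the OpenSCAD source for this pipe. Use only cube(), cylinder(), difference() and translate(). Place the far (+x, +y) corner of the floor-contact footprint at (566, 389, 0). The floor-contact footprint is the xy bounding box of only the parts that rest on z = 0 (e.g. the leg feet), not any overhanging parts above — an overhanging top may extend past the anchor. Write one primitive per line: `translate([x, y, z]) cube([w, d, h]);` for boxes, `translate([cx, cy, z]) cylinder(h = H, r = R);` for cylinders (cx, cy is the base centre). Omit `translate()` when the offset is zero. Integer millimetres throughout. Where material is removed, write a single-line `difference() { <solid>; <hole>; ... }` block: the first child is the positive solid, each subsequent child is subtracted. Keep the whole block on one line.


difference() { translate([499, 322, 0]) cylinder(h = 1853, r = 67); translate([499, 322, 0]) cylinder(h = 1853, r = 25); }


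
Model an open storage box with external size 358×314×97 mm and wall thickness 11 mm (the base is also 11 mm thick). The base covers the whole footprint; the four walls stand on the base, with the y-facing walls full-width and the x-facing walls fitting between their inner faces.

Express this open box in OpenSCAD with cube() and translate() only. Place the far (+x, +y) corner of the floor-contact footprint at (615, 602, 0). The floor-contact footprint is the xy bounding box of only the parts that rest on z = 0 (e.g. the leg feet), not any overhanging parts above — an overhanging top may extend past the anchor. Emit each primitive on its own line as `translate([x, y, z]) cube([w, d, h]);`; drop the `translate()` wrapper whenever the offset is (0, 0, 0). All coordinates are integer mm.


translate([257, 288, 0]) cube([358, 314, 11]);
translate([257, 288, 11]) cube([358, 11, 86]);
translate([257, 591, 11]) cube([358, 11, 86]);
translate([257, 299, 11]) cube([11, 292, 86]);
translate([604, 299, 11]) cube([11, 292, 86]);


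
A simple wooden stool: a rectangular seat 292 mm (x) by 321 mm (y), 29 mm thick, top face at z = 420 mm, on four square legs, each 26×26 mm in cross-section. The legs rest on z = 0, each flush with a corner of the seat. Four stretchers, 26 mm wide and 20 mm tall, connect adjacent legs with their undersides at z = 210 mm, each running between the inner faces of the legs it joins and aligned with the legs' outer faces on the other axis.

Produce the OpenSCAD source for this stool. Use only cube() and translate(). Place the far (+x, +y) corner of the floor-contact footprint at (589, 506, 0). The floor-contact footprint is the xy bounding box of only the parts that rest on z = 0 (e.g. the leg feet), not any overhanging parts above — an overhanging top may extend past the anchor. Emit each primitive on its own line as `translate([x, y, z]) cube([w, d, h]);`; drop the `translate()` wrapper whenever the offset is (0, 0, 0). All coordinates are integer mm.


translate([297, 185, 391]) cube([292, 321, 29]);
translate([297, 185, 0]) cube([26, 26, 391]);
translate([563, 185, 0]) cube([26, 26, 391]);
translate([297, 480, 0]) cube([26, 26, 391]);
translate([563, 480, 0]) cube([26, 26, 391]);
translate([323, 185, 210]) cube([240, 26, 20]);
translate([323, 480, 210]) cube([240, 26, 20]);
translate([297, 211, 210]) cube([26, 269, 20]);
translate([563, 211, 210]) cube([26, 269, 20]);


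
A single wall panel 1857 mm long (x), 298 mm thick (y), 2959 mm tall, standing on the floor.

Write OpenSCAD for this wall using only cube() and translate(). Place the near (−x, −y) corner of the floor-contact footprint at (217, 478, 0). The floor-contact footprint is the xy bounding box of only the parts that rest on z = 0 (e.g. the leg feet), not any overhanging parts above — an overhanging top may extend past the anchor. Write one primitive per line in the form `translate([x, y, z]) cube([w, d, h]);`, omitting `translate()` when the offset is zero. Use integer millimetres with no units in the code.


translate([217, 478, 0]) cube([1857, 298, 2959]);


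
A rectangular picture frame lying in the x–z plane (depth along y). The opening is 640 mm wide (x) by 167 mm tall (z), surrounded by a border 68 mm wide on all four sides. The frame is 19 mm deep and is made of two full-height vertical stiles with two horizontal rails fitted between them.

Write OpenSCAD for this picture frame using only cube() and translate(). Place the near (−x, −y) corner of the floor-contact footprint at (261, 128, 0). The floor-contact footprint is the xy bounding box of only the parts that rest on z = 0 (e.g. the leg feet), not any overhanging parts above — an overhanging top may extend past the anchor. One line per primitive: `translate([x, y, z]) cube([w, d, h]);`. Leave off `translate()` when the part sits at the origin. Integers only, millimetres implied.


translate([261, 128, 0]) cube([68, 19, 303]);
translate([969, 128, 0]) cube([68, 19, 303]);
translate([329, 128, 0]) cube([640, 19, 68]);
translate([329, 128, 235]) cube([640, 19, 68]);


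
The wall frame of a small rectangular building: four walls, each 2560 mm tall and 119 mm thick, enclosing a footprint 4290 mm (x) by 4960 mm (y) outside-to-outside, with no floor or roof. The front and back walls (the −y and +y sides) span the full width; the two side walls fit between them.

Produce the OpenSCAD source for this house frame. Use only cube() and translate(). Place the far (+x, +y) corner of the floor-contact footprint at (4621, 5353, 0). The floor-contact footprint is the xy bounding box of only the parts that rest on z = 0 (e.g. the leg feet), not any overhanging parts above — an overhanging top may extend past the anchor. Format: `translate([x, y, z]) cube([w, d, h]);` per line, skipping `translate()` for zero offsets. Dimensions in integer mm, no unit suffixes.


translate([331, 393, 0]) cube([4290, 119, 2560]);
translate([331, 5234, 0]) cube([4290, 119, 2560]);
translate([331, 512, 0]) cube([119, 4722, 2560]);
translate([4502, 512, 0]) cube([119, 4722, 2560]);
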